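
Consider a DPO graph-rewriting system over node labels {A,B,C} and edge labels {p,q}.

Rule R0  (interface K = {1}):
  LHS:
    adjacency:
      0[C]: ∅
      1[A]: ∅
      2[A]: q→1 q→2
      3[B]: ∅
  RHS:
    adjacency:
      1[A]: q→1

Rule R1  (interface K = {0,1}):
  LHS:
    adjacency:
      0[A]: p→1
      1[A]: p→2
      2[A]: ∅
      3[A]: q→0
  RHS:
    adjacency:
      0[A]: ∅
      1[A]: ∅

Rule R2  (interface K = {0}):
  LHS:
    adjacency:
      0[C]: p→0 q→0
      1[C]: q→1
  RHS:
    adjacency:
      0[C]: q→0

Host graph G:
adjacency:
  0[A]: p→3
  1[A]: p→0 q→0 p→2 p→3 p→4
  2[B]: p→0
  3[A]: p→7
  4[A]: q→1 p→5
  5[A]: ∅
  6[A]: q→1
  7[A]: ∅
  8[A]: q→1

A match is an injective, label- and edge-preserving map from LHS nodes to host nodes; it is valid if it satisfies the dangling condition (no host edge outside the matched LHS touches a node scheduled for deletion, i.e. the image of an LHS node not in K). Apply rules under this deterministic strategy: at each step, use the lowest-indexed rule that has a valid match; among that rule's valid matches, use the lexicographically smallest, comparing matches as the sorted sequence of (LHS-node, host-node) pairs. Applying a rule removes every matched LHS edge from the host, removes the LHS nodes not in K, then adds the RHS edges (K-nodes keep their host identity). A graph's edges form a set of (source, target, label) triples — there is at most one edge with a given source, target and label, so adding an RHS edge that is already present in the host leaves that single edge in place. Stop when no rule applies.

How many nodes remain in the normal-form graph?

[0] host  ⇒  9 nodes, 12 edges  {0-p->3 1-p->0 1-q->0 1-p->2 1-p->3 1-p->4 2-p->0 3-p->7 4-q->1 4-p->5 6-q->1 8-q->1}
[1] R1 @ {0↦1, 1↦3, 2↦7, 3↦6}  ⇒  7 nodes, 9 edges  {0-p->3 1-p->0 1-q->0 1-p->2 1-p->4 2-p->0 4-q->1 4-p->5 8-q->1}
[2] R1 @ {0↦1, 1↦0, 2↦3, 3↦8}  ⇒  5 nodes, 6 edges  {1-q->0 1-p->2 1-p->4 2-p->0 4-q->1 4-p->5}
halt: no rule applies after step 2
NF nodes: {0:A, 1:A, 2:B, 4:A, 5:A}

Answer: 5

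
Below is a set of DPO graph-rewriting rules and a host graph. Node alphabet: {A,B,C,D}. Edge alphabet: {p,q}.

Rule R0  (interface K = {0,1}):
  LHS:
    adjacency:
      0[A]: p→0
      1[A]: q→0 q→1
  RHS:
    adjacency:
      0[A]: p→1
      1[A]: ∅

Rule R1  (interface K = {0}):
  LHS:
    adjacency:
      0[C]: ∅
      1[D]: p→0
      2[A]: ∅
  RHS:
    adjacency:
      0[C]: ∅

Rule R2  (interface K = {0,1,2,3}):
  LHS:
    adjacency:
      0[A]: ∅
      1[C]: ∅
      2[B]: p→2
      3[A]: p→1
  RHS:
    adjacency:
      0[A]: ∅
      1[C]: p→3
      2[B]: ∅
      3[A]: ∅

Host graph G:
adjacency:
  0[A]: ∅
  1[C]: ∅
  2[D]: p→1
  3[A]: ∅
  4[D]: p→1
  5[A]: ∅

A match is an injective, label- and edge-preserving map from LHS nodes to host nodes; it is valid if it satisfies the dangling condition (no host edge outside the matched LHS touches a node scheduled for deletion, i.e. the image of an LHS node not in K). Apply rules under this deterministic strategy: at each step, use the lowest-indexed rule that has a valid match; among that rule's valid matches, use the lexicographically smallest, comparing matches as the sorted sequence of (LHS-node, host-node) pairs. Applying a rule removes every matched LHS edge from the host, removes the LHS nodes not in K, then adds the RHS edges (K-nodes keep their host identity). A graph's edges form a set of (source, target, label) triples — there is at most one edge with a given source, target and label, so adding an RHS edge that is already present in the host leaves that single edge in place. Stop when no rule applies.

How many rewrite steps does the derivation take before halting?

Answer: 2

Steps:
[0] host  ⇒  6 nodes, 2 edges  {2-p->1 4-p->1}
[1] R1 @ {0↦1, 1↦2, 2↦0}  ⇒  4 nodes, 1 edges  {4-p->1}
[2] R1 @ {0↦1, 1↦4, 2↦3}  ⇒  2 nodes, 0 edges  {∅}
normal form: no rule applies after step 2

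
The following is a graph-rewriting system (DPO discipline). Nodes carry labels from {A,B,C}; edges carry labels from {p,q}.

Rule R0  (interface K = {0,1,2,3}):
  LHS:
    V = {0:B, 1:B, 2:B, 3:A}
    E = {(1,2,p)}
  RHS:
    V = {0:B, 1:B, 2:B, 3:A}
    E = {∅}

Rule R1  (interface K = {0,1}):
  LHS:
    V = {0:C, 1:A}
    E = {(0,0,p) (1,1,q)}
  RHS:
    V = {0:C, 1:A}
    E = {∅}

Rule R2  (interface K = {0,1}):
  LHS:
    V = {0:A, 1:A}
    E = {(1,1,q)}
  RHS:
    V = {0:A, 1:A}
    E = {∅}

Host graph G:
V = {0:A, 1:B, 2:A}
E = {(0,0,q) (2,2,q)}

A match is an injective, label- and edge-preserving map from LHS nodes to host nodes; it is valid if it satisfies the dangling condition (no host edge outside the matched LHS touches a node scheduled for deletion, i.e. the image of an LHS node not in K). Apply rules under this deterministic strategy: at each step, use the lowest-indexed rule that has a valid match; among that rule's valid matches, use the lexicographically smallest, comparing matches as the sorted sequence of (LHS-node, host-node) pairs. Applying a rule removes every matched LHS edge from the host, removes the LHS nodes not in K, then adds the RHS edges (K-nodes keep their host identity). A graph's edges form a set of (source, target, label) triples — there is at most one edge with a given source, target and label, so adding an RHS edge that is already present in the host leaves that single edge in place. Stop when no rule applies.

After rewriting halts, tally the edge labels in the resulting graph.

[0] host  ⇒  3 nodes, 2 edges  {0-q->0 2-q->2}
[1] R2 @ {0↦0, 1↦2}  ⇒  3 nodes, 1 edges  {0-q->0}
[2] R2 @ {0↦2, 1↦0}  ⇒  3 nodes, 0 edges  {∅}
normal form: no rule applies after step 2
NF edges: []

Answer: (no edges)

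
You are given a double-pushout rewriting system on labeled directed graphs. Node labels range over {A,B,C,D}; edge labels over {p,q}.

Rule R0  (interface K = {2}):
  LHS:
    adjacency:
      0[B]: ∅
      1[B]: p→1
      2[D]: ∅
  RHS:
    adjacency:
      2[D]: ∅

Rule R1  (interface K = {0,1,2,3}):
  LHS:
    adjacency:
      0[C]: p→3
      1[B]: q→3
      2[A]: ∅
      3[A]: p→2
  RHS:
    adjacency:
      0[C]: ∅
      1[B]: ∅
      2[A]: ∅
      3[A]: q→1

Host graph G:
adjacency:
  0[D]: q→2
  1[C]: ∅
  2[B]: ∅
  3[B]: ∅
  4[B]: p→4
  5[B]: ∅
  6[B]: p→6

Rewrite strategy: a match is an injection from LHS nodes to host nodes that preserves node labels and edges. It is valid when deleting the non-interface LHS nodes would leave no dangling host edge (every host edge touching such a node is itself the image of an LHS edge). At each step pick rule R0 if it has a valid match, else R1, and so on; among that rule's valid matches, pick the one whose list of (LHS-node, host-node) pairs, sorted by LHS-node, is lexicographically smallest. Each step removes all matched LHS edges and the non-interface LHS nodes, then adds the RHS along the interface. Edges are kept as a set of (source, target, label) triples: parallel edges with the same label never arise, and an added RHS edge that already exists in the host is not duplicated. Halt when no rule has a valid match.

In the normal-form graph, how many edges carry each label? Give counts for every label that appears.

start.  V:7 E:3  edges: 0-q->2 4-p->4 6-p->6
1. fire R0 via {0↦3, 1↦4, 2↦0}  →  V:5 E:2  edges: 0-q->2 6-p->6
2. fire R0 via {0↦5, 1↦6, 2↦0}  →  V:3 E:1  edges: 0-q->2
final graph: no rule applies after step 2
NF edges: [(0, 2, 'q')]

Answer: q:1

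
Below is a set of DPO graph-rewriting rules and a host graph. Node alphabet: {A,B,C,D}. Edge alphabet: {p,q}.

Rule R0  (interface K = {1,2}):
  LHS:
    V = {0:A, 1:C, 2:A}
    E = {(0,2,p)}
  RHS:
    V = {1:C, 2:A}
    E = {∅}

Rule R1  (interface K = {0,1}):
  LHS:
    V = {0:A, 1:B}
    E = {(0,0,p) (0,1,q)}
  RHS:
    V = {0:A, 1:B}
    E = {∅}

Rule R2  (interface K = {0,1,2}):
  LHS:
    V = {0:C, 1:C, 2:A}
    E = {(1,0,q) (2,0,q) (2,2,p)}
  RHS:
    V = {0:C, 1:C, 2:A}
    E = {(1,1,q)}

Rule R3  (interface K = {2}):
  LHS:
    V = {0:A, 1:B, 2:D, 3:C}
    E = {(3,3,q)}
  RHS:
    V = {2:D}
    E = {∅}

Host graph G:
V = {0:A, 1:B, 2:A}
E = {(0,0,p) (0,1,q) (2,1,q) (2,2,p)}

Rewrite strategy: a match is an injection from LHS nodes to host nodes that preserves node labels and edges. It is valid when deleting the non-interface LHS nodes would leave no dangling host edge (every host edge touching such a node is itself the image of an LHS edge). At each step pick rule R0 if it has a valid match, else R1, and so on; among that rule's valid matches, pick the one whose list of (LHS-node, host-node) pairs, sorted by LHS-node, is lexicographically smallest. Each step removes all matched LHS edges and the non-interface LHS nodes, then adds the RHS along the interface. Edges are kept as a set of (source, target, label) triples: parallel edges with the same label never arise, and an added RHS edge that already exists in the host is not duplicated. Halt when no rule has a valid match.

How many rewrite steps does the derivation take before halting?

Answer: 2

Derivation:
start.  V:3 E:4  edges: 0-p->0 0-q->1 2-q->1 2-p->2
1. fire R1 via {0↦0, 1↦1}  →  V:3 E:2  edges: 2-q->1 2-p->2
2. fire R1 via {0↦2, 1↦1}  →  V:3 E:0  edges: ∅
halt: no rule applies after step 2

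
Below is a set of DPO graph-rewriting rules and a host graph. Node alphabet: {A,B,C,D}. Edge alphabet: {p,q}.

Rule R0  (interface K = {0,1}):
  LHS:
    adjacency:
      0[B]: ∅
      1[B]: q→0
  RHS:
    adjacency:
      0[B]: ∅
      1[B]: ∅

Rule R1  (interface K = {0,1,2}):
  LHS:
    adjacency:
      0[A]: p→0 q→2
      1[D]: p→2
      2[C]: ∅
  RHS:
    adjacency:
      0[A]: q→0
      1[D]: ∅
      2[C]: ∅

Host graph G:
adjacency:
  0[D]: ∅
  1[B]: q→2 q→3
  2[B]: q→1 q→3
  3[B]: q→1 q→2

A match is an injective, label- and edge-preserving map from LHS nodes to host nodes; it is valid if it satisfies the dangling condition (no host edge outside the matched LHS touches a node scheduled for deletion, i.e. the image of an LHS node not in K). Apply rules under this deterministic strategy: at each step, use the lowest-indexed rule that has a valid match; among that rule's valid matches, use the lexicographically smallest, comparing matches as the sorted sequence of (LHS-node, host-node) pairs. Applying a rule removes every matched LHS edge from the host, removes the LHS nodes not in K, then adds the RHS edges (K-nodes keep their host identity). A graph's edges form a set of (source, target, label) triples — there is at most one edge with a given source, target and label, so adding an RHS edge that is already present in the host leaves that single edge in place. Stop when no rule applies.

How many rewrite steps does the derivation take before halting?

[0] host  ⇒  4 nodes, 6 edges  {1-q->2 1-q->3 2-q->1 2-q->3 3-q->1 3-q->2}
[1] R0 @ {0↦1, 1↦2}  ⇒  4 nodes, 5 edges  {1-q->2 1-q->3 2-q->3 3-q->1 3-q->2}
[2] R0 @ {0↦1, 1↦3}  ⇒  4 nodes, 4 edges  {1-q->2 1-q->3 2-q->3 3-q->2}
[3] R0 @ {0↦2, 1↦1}  ⇒  4 nodes, 3 edges  {1-q->3 2-q->3 3-q->2}
[4] R0 @ {0↦2, 1↦3}  ⇒  4 nodes, 2 edges  {1-q->3 2-q->3}
[5] R0 @ {0↦3, 1↦1}  ⇒  4 nodes, 1 edges  {2-q->3}
[6] R0 @ {0↦3, 1↦2}  ⇒  4 nodes, 0 edges  {∅}
normal form: no rule applies after step 6

Answer: 6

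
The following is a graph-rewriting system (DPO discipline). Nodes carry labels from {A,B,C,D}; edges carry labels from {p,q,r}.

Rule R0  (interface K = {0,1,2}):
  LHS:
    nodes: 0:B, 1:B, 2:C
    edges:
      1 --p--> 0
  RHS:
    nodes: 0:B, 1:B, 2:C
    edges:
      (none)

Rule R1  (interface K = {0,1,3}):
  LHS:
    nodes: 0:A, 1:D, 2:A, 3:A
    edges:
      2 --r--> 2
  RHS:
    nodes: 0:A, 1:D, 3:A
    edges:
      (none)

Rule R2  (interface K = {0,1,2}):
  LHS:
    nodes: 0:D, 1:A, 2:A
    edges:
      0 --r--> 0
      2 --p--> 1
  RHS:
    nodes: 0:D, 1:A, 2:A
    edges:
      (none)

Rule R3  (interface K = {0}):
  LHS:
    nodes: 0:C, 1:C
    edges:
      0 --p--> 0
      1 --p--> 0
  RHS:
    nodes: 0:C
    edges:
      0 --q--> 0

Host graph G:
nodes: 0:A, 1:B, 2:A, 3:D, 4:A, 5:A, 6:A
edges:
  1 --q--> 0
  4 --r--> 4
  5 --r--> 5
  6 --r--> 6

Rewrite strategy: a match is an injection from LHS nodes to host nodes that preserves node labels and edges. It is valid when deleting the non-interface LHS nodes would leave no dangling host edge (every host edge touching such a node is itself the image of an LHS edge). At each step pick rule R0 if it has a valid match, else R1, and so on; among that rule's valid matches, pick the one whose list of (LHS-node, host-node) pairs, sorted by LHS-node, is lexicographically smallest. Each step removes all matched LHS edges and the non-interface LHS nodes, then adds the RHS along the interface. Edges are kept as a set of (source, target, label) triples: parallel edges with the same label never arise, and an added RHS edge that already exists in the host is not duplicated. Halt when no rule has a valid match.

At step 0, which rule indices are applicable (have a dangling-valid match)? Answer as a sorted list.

R0: no valid match — LHS pattern not found
R1: 36 valid matches — {0↦0, 1↦3, 2↦4, 3↦2}, {0↦0, 1↦3, 2↦4, 3↦5}, {0↦0, 1↦3, 2↦4, 3↦6} (+33 more)
R2: no valid match — LHS pattern not found
R3: no valid match — LHS pattern not found

Answer: [R1]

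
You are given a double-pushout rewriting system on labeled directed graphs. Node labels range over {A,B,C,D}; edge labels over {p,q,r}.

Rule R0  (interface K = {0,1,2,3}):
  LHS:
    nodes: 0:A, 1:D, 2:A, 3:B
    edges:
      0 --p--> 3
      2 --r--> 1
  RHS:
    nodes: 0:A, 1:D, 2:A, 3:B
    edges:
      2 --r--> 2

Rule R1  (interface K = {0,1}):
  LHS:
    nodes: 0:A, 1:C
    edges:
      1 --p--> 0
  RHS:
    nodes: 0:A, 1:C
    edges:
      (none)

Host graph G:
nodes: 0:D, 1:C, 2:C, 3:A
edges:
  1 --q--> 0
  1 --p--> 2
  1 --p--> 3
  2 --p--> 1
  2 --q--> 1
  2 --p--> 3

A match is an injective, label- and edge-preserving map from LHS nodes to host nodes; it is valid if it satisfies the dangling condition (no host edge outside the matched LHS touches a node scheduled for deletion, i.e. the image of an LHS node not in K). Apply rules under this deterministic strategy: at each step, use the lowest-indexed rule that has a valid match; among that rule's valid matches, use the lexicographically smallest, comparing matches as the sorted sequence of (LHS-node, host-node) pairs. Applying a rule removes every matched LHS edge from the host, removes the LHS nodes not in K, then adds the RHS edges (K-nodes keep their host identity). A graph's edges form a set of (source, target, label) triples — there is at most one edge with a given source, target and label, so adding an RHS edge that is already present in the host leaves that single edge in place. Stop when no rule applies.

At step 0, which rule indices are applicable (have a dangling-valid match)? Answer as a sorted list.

R0: no valid match — LHS pattern not found
R1: 2 valid matches — {0↦3, 1↦1}, {0↦3, 1↦2}

Answer: [R1]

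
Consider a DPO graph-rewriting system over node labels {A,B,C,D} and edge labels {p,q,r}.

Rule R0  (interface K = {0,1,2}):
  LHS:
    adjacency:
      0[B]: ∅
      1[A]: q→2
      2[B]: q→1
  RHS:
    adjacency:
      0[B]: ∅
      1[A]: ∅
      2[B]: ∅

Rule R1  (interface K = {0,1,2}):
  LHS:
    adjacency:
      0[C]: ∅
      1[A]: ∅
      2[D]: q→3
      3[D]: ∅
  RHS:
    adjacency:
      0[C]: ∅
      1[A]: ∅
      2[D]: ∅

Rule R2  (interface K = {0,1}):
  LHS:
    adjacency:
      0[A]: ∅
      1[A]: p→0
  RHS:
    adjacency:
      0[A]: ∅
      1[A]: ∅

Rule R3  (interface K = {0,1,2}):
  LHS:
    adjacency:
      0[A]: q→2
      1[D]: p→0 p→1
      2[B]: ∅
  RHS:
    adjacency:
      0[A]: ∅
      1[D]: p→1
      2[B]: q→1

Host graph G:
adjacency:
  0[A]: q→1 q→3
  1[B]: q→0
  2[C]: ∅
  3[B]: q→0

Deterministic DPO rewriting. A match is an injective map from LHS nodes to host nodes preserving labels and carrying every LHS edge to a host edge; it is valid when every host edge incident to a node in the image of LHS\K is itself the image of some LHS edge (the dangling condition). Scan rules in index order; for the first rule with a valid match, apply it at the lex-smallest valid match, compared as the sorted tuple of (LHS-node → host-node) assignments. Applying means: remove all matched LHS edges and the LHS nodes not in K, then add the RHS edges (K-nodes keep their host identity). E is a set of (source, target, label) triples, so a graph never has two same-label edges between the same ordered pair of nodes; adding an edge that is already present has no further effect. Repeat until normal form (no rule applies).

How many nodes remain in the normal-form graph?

Answer: 4

Derivation:
initial: |V|=4 |E|=4  E = 0-q->1 0-q->3 1-q->0 3-q->0
step 1: apply R0 at {0↦1, 1↦0, 2↦3}  → |V|=4 |E|=2  E = 0-q->1 1-q->0
step 2: apply R0 at {0↦3, 1↦0, 2↦1}  → |V|=4 |E|=0  E = ∅
halt: no rule applies after step 2
NF nodes: {0:A, 1:B, 2:C, 3:B}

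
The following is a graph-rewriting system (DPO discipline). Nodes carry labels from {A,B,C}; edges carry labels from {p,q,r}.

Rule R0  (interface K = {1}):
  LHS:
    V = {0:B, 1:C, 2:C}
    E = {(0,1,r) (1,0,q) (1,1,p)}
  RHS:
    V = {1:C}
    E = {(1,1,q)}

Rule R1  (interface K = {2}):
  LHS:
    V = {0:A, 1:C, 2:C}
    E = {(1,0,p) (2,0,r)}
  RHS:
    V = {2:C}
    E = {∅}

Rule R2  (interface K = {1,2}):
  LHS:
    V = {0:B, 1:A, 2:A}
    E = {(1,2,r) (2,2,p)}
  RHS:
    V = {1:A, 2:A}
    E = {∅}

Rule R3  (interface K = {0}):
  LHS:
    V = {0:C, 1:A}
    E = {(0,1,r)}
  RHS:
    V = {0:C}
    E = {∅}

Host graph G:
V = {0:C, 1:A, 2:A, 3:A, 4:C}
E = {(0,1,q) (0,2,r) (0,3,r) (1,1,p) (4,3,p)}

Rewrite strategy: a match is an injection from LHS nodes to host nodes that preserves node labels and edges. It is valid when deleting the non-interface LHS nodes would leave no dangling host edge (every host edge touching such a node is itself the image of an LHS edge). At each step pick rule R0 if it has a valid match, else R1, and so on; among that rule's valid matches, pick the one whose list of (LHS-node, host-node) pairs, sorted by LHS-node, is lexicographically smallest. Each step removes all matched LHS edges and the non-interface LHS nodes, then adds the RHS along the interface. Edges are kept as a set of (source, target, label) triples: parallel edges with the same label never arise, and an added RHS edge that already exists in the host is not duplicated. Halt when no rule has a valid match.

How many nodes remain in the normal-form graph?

Answer: 2

Rewrite trace:
start.  V:5 E:5  edges: 0-q->1 0-r->2 0-r->3 1-p->1 4-p->3
1. fire R1 via {0↦3, 1↦4, 2↦0}  →  V:3 E:3  edges: 0-q->1 0-r->2 1-p->1
2. fire R3 via {0↦0, 1↦2}  →  V:2 E:2  edges: 0-q->1 1-p->1
halt: no rule applies after step 2
NF nodes: {0:C, 1:A}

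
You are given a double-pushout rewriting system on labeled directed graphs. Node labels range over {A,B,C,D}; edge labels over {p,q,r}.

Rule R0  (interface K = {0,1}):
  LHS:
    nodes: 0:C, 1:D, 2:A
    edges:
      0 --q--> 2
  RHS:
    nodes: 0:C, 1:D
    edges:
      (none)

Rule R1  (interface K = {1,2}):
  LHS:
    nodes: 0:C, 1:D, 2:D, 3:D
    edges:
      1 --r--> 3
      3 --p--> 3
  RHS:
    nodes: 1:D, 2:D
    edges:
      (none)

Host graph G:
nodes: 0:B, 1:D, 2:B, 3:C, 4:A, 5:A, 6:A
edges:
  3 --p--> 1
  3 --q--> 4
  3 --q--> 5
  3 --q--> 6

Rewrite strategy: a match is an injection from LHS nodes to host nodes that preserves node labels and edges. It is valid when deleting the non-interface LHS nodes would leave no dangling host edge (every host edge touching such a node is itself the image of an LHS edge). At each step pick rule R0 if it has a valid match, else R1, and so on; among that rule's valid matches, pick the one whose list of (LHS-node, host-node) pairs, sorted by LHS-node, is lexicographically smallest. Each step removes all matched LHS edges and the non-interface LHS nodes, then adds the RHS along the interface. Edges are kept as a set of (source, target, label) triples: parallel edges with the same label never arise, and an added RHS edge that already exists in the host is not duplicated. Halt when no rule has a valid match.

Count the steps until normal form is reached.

start.  V:7 E:4  edges: 3-p->1 3-q->4 3-q->5 3-q->6
1. fire R0 via {0↦3, 1↦1, 2↦4}  →  V:6 E:3  edges: 3-p->1 3-q->5 3-q->6
2. fire R0 via {0↦3, 1↦1, 2↦5}  →  V:5 E:2  edges: 3-p->1 3-q->6
3. fire R0 via {0↦3, 1↦1, 2↦6}  →  V:4 E:1  edges: 3-p->1
final graph: no rule applies after step 3

Answer: 3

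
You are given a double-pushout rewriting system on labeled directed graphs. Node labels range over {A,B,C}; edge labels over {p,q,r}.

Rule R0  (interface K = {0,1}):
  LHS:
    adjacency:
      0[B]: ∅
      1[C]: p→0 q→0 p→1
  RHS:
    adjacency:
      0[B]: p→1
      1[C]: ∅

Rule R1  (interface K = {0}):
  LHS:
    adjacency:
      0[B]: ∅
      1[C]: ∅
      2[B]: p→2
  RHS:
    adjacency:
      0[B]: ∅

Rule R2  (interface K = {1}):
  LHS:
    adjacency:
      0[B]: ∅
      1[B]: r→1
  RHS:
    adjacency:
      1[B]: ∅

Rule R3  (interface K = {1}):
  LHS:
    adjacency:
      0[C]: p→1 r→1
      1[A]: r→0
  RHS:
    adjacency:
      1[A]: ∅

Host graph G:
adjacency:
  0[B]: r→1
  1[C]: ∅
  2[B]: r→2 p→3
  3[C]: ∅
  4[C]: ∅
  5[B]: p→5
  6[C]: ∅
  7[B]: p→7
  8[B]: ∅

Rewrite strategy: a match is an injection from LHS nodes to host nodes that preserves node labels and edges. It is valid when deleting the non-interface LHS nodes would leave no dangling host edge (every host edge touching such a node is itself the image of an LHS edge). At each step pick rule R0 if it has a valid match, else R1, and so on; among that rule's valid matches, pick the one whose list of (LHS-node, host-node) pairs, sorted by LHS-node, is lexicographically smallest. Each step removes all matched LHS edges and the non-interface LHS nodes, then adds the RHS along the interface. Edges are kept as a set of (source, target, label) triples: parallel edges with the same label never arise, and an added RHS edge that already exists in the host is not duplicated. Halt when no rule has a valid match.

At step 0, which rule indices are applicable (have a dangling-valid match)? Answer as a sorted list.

R0: no valid match — LHS pattern not found
R1: 16 valid matches — {0↦0, 1↦4, 2↦5}, {0↦0, 1↦4, 2↦7}, {0↦0, 1↦6, 2↦5} (+13 more)
R2: 1 valid match — {0↦8, 1↦2}
R3: no valid match — LHS pattern not found

Answer: [R1,R2]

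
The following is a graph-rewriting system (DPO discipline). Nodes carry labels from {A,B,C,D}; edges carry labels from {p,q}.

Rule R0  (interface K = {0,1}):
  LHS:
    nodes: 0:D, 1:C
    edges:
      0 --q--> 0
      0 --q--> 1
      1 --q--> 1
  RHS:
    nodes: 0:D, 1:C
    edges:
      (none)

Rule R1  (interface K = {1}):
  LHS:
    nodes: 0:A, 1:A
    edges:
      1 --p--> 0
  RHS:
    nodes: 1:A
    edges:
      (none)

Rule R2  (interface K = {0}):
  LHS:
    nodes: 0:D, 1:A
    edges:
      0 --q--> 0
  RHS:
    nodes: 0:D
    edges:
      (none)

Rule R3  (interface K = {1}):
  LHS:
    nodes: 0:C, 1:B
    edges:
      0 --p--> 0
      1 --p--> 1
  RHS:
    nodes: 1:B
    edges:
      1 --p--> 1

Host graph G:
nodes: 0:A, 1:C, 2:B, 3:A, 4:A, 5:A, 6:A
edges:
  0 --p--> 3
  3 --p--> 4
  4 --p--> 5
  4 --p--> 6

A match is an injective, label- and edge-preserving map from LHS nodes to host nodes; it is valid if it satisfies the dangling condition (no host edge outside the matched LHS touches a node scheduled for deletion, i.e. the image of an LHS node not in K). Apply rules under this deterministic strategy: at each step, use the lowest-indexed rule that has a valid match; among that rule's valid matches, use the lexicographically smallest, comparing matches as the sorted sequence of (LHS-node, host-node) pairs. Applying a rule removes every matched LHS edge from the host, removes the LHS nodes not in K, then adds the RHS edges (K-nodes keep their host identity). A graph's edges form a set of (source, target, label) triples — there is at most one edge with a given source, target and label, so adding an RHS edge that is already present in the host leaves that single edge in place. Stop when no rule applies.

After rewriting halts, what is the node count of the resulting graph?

Answer: 3

Rewrite trace:
initial: |V|=7 |E|=4  E = 0-p->3 3-p->4 4-p->5 4-p->6
step 1: apply R1 at {0↦5, 1↦4}  → |V|=6 |E|=3  E = 0-p->3 3-p->4 4-p->6
step 2: apply R1 at {0↦6, 1↦4}  → |V|=5 |E|=2  E = 0-p->3 3-p->4
step 3: apply R1 at {0↦4, 1↦3}  → |V|=4 |E|=1  E = 0-p->3
step 4: apply R1 at {0↦3, 1↦0}  → |V|=3 |E|=0  E = ∅
halt: no rule applies after step 4
NF nodes: {0:A, 1:C, 2:B}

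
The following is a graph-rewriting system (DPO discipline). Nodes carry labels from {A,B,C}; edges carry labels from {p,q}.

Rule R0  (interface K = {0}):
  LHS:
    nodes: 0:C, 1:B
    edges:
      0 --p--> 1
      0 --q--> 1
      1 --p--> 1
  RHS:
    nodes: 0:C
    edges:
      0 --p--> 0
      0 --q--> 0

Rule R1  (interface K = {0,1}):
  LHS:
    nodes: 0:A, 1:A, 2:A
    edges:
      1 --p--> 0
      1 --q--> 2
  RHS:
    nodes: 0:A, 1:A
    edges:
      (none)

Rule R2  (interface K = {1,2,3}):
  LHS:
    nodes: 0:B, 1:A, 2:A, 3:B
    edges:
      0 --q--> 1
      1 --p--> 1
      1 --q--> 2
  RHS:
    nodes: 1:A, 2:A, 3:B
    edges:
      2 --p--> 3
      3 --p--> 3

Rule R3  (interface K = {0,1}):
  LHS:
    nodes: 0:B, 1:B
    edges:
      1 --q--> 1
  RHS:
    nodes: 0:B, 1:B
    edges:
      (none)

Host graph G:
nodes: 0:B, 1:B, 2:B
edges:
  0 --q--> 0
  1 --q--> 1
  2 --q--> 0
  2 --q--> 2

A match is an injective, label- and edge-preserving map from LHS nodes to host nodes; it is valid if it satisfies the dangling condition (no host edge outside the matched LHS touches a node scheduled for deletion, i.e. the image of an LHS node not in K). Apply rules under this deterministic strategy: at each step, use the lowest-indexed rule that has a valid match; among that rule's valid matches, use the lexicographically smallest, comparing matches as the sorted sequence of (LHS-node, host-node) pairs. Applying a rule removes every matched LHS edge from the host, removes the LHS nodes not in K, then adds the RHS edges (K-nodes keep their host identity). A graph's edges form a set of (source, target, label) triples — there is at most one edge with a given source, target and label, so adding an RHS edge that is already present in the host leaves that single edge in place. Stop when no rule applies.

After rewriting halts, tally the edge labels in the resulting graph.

Answer: q:1

Steps:
start.  V:3 E:4  edges: 0-q->0 1-q->1 2-q->0 2-q->2
1. fire R3 via {0↦0, 1↦1}  →  V:3 E:3  edges: 0-q->0 2-q->0 2-q->2
2. fire R3 via {0↦0, 1↦2}  →  V:3 E:2  edges: 0-q->0 2-q->0
3. fire R3 via {0↦1, 1↦0}  →  V:3 E:1  edges: 2-q->0
halt: no rule applies after step 3
NF edges: [(2, 0, 'q')]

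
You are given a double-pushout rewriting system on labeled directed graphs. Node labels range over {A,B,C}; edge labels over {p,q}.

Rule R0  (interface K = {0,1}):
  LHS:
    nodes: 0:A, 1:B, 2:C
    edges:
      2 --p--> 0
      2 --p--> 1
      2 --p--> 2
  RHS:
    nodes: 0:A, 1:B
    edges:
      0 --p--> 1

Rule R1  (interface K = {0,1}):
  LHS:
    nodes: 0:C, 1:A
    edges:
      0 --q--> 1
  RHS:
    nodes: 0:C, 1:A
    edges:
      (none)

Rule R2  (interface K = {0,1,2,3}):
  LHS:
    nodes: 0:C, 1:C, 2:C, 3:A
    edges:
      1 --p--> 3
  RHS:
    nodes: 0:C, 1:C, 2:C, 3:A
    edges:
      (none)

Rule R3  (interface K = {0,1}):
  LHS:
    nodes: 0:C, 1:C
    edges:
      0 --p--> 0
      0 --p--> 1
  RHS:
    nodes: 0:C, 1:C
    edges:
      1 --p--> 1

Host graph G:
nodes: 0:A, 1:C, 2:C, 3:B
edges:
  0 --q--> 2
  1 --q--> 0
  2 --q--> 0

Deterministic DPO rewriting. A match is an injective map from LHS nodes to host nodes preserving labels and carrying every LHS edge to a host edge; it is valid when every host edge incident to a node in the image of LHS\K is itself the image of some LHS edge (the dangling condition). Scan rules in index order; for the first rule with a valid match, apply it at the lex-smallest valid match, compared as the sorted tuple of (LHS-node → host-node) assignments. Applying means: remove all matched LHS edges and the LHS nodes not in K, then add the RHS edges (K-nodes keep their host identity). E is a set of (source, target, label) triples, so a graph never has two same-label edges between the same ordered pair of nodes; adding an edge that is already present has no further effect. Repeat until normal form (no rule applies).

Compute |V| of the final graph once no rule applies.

Answer: 4

Rewrite trace:
initial: |V|=4 |E|=3  E = 0-q->2 1-q->0 2-q->0
step 1: apply R1 at {0↦1, 1↦0}  → |V|=4 |E|=2  E = 0-q->2 2-q->0
step 2: apply R1 at {0↦2, 1↦0}  → |V|=4 |E|=1  E = 0-q->2
halt: no rule applies after step 2
NF nodes: {0:A, 1:C, 2:C, 3:B}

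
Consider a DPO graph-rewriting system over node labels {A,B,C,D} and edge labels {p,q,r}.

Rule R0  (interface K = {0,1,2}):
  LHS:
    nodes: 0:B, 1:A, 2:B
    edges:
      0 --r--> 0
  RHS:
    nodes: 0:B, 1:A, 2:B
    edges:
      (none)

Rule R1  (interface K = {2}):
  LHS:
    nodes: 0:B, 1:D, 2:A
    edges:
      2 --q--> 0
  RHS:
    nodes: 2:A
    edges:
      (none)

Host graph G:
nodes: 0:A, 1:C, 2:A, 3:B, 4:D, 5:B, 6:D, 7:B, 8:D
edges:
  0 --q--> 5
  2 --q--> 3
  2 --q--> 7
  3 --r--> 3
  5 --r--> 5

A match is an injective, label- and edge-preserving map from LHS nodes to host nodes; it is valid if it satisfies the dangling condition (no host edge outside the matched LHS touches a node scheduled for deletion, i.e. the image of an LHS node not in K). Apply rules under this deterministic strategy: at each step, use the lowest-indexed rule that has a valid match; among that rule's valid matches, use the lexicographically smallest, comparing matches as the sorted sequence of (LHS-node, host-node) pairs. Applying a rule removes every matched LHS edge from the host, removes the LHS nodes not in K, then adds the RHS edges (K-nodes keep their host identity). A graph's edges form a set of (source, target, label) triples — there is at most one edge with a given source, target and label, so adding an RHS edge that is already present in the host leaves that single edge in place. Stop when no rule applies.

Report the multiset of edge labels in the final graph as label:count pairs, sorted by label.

start.  V:9 E:5  edges: 0-q->5 2-q->3 2-q->7 3-r->3 5-r->5
1. fire R0 via {0↦3, 1↦0, 2↦5}  →  V:9 E:4  edges: 0-q->5 2-q->3 2-q->7 5-r->5
2. fire R0 via {0↦5, 1↦0, 2↦3}  →  V:9 E:3  edges: 0-q->5 2-q->3 2-q->7
3. fire R1 via {0↦3, 1↦4, 2↦2}  →  V:7 E:2  edges: 0-q->5 2-q->7
4. fire R1 via {0↦5, 1↦6, 2↦0}  →  V:5 E:1  edges: 2-q->7
5. fire R1 via {0↦7, 1↦8, 2↦2}  →  V:3 E:0  edges: ∅
final graph: no rule applies after step 5
NF edges: []

Answer: (no edges)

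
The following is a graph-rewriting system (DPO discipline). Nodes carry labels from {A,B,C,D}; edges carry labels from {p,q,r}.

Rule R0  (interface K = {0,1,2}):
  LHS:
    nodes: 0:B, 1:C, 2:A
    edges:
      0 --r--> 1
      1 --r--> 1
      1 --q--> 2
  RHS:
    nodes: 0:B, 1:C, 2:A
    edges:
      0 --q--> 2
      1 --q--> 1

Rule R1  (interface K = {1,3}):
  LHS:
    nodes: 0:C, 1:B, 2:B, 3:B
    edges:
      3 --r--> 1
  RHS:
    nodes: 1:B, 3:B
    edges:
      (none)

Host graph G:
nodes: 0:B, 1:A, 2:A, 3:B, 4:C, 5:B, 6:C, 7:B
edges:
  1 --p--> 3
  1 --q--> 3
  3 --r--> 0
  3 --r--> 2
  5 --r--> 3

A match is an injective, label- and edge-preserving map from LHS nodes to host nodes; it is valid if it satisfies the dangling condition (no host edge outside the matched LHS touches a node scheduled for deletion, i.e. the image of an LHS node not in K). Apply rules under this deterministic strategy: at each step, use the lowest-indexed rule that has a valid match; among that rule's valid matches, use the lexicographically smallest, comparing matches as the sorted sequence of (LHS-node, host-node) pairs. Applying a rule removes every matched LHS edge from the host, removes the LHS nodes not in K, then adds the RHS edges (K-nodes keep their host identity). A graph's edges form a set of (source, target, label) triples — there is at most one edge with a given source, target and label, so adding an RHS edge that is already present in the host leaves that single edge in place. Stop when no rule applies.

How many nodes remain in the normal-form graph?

Answer: 4

Derivation:
initial: |V|=8 |E|=5  E = 1-p->3 1-q->3 3-r->0 3-r->2 5-r->3
step 1: apply R1 at {0↦4, 1↦0, 2↦7, 3↦3}  → |V|=6 |E|=4  E = 1-p->3 1-q->3 3-r->2 5-r->3
step 2: apply R1 at {0↦6, 1↦3, 2↦0, 3↦5}  → |V|=4 |E|=3  E = 1-p->3 1-q->3 3-r->2
final graph: no rule applies after step 2
NF nodes: {1:A, 2:A, 3:B, 5:B}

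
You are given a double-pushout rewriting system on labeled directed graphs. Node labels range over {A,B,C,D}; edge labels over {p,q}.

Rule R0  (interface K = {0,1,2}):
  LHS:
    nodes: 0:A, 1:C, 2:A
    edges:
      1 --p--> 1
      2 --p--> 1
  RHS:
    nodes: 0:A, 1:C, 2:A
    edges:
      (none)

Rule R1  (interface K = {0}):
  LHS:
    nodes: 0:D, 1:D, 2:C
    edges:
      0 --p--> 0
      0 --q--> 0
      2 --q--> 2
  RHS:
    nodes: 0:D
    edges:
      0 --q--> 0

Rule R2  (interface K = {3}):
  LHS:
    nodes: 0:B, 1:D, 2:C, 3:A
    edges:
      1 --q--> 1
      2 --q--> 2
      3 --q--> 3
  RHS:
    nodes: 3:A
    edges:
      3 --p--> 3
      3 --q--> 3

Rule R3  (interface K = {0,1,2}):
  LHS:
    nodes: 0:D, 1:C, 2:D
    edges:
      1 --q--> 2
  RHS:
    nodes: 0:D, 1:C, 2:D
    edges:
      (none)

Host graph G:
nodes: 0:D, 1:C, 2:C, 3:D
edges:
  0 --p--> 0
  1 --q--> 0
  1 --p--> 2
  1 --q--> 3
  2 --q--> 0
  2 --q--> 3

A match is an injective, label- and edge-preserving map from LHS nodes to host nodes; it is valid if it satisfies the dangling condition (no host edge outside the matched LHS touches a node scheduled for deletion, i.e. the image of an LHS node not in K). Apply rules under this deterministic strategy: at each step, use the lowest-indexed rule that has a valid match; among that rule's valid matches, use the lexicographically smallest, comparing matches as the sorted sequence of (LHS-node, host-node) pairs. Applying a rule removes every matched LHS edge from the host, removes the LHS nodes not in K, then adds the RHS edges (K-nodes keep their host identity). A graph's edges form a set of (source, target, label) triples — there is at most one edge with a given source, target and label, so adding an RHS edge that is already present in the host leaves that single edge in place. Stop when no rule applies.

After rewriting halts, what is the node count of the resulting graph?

[0] host  ⇒  4 nodes, 6 edges  {0-p->0 1-q->0 1-p->2 1-q->3 2-q->0 2-q->3}
[1] R3 @ {0↦0, 1↦1, 2↦3}  ⇒  4 nodes, 5 edges  {0-p->0 1-q->0 1-p->2 2-q->0 2-q->3}
[2] R3 @ {0↦0, 1↦2, 2↦3}  ⇒  4 nodes, 4 edges  {0-p->0 1-q->0 1-p->2 2-q->0}
[3] R3 @ {0↦3, 1↦1, 2↦0}  ⇒  4 nodes, 3 edges  {0-p->0 1-p->2 2-q->0}
[4] R3 @ {0↦3, 1↦2, 2↦0}  ⇒  4 nodes, 2 edges  {0-p->0 1-p->2}
normal form: no rule applies after step 4
NF nodes: {0:D, 1:C, 2:C, 3:D}

Answer: 4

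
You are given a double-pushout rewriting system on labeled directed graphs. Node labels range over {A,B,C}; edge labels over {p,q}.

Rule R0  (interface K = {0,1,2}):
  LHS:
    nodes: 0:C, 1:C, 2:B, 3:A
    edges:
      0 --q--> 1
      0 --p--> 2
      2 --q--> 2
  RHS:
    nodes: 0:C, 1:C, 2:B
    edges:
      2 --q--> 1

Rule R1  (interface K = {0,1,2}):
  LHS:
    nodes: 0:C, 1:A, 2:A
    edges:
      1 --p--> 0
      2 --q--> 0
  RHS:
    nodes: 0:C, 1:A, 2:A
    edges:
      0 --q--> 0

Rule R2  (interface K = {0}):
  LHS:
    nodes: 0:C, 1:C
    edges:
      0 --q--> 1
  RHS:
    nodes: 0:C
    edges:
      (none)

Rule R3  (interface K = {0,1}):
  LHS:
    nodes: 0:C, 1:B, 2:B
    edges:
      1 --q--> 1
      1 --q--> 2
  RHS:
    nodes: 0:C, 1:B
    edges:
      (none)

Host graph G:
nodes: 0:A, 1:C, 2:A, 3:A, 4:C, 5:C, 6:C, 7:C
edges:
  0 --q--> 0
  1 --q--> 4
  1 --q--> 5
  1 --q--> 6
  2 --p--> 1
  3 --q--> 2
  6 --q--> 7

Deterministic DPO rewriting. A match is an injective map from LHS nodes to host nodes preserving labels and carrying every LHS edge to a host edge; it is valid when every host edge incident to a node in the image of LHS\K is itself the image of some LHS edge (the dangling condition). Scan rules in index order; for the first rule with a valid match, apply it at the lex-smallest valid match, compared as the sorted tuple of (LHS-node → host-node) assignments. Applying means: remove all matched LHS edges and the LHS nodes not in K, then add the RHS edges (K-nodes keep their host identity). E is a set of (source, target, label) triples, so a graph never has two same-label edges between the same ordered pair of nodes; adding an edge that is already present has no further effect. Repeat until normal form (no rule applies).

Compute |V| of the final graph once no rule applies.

Answer: 4

Steps:
initial: |V|=8 |E|=7  E = 0-q->0 1-q->4 1-q->5 1-q->6 2-p->1 3-q->2 6-q->7
step 1: apply R2 at {0↦1, 1↦4}  → |V|=7 |E|=6  E = 0-q->0 1-q->5 1-q->6 2-p->1 3-q->2 6-q->7
step 2: apply R2 at {0↦1, 1↦5}  → |V|=6 |E|=5  E = 0-q->0 1-q->6 2-p->1 3-q->2 6-q->7
step 3: apply R2 at {0↦6, 1↦7}  → |V|=5 |E|=4  E = 0-q->0 1-q->6 2-p->1 3-q->2
step 4: apply R2 at {0↦1, 1↦6}  → |V|=4 |E|=3  E = 0-q->0 2-p->1 3-q->2
halt: no rule applies after step 4
NF nodes: {0:A, 1:C, 2:A, 3:A}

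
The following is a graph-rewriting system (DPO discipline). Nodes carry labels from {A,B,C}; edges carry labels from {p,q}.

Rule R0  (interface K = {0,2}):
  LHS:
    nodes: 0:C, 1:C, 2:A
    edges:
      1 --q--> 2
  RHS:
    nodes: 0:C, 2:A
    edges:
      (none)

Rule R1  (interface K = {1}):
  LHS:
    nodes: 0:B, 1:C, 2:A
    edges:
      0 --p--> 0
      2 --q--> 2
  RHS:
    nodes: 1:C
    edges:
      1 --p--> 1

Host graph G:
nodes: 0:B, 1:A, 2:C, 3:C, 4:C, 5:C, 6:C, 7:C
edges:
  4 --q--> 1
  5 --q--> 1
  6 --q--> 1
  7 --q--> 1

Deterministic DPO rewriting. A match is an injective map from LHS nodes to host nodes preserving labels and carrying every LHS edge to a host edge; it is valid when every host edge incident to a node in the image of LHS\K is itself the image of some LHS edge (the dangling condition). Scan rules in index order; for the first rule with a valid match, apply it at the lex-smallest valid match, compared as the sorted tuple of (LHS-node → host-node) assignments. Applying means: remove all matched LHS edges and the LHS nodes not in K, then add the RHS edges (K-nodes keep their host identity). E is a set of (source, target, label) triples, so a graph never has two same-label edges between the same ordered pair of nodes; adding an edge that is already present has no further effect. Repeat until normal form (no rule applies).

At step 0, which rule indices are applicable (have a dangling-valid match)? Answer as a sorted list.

Answer: [R0]

Steps:
R0: 20 valid matches — {0↦2, 1↦4, 2↦1}, {0↦2, 1↦5, 2↦1}, {0↦2, 1↦6, 2↦1} (+17 more)
R1: no valid match — LHS pattern not found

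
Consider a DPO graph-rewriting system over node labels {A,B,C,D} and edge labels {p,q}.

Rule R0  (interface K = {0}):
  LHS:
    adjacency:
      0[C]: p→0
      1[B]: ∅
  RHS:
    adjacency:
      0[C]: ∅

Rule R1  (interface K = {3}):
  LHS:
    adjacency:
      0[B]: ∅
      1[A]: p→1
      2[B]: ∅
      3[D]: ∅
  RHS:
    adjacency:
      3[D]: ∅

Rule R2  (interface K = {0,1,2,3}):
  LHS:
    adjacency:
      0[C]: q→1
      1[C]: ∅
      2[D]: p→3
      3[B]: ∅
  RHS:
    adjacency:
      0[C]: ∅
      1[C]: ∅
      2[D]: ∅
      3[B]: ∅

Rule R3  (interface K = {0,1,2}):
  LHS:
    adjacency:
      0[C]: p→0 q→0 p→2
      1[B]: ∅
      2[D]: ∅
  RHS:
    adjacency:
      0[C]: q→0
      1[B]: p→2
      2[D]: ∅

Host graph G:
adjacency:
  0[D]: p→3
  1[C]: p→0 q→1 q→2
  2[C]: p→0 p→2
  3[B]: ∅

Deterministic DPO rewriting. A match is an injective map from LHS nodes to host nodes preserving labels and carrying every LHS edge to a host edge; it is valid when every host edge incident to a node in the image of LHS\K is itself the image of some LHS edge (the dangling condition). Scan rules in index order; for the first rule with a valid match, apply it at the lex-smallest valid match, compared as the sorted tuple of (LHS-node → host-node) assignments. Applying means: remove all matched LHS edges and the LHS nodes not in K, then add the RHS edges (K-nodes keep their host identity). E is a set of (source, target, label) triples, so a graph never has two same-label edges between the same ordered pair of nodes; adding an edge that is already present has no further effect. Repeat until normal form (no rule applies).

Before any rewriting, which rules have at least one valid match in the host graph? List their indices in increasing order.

R0: no valid match — 1 raw match, all fail dangling condition
R1: no valid match — LHS pattern not found
R2: 1 valid match — {0↦1, 1↦2, 2↦0, 3↦3}
R3: no valid match — LHS pattern not found

Answer: [R2]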